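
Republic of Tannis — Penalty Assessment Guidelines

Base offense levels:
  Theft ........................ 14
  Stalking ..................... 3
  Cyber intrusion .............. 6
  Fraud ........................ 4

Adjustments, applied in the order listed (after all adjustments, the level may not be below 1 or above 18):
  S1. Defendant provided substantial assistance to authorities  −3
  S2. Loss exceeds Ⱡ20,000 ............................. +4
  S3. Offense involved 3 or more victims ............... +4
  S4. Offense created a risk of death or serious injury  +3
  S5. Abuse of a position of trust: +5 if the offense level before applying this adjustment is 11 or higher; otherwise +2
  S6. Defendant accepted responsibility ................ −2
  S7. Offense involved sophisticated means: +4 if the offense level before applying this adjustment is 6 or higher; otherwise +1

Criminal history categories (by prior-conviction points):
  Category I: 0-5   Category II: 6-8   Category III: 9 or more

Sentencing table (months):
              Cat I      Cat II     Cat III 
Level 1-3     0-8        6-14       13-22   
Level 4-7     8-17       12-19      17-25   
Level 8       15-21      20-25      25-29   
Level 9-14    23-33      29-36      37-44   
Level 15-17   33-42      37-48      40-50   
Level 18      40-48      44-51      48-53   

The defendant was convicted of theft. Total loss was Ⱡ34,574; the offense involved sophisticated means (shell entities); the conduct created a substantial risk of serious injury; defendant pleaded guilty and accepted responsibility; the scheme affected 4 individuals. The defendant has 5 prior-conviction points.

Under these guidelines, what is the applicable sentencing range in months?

40-48 months

Base offense level for theft: 14.
S1 does not apply.
S2 applies: 14 + 4 = 18.
S3 applies: 18 + 4 = 22.
S4 applies: 22 + 3 = 25.
S6 applies: 25 − 2 = 23.
S7 applies (level before this adjustment is 23 ≥ 6, so +4): 23 + 4 = 27.
Level 27 exceeds the maximum of 18; capped at 18.
Final offense level: 18.
Criminal history: 5 prior points → Category I (0-5).
Level 18 falls in the 18 band.
Grid: Level 18 × Category I = 40-48 months.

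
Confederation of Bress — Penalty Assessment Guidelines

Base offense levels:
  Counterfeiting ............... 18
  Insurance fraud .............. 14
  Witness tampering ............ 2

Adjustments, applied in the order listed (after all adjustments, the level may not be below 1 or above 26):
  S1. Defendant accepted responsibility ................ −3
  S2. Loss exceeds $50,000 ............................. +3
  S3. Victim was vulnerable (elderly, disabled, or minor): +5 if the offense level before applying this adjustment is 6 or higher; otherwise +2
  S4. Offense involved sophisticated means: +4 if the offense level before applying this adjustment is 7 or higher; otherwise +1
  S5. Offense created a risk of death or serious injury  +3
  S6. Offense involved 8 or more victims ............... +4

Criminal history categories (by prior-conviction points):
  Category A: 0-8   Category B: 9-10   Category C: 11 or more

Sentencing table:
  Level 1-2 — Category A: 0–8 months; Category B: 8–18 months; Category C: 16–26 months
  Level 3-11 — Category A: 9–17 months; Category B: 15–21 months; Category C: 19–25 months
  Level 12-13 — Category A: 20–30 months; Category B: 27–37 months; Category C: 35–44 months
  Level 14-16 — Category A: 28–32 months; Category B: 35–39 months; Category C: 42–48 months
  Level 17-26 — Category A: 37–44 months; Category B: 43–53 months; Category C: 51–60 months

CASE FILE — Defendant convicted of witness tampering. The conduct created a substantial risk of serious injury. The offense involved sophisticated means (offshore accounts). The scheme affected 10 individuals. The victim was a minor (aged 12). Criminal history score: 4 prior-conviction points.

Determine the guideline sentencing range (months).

20-30 months

Base offense level for witness tampering: 2.
S2 does not apply.
S3 applies (level before this adjustment is 2 < 6, so +2): 2 + 2 = 4.
S4 applies (level before this adjustment is 4 < 7, so +1): 4 + 1 = 5.
S5 applies: 5 + 3 = 8.
S6 applies: 8 + 4 = 12.
Final offense level: 12.
Criminal history: 4 prior points → Category A (0-8).
Level 12 falls in the 12-13 band.
Grid: Level 12-13 × Category A = 20-30 months.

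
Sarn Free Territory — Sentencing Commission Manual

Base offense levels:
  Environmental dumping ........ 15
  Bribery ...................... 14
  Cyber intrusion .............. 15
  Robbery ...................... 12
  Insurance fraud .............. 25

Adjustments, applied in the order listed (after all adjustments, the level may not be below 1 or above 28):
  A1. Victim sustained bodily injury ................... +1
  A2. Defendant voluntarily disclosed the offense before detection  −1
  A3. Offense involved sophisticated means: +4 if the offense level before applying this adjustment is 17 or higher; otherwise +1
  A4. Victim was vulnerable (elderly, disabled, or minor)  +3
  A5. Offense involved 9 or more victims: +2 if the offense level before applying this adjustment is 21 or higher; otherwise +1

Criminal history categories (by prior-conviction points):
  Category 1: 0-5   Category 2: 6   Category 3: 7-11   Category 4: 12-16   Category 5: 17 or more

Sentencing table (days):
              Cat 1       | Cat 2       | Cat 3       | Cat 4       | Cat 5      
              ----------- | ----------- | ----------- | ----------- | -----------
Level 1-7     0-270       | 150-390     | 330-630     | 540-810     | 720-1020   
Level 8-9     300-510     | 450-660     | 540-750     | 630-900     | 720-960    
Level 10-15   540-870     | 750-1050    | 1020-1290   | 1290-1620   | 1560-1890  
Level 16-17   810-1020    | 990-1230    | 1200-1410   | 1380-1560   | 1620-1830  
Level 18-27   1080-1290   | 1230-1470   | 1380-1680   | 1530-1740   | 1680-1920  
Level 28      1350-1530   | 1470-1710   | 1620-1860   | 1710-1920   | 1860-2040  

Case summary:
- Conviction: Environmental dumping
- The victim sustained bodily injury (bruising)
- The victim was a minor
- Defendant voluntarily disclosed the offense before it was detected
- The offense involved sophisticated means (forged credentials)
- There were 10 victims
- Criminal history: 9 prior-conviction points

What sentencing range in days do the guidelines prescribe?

1380-1680 days

Base offense level for environmental dumping: 15.
A1 applies: 15 + 1 = 16.
A2 applies: 16 − 1 = 15.
A3 applies (level before this adjustment is 15 < 17, so +1): 15 + 1 = 16.
A4 applies: 16 + 3 = 19.
A5 applies (level before this adjustment is 19 < 21, so +1): 19 + 1 = 20.
Final offense level: 20.
Criminal history: 9 prior points → Category 3 (7-11).
Level 20 falls in the 18-27 band.
Grid: Level 18-27 × Category 3 = 1380-1680 days.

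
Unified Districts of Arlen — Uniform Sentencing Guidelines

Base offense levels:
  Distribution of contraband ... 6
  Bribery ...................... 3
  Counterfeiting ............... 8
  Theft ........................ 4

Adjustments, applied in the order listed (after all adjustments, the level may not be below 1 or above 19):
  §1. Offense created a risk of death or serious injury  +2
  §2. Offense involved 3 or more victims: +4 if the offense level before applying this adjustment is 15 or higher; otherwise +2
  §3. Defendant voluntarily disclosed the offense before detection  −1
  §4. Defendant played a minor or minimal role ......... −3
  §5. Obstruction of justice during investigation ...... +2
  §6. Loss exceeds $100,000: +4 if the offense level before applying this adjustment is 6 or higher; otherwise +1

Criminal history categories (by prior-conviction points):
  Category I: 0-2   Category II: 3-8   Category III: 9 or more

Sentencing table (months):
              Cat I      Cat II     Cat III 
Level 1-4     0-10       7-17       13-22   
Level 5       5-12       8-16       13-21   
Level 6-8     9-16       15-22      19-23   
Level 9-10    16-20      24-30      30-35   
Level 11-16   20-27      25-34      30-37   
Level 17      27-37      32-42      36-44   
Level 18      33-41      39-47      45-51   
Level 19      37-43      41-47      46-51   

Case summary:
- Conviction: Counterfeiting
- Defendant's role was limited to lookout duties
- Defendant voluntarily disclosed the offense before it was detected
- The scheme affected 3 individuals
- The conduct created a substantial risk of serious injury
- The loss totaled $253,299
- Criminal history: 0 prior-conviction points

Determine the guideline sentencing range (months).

Base offense level for counterfeiting: 8.
§1 applies: 8 + 2 = 10.
§2 applies (level before this adjustment is 10 < 15, so +2): 10 + 2 = 12.
§3 applies: 12 − 1 = 11.
§4 applies: 11 − 3 = 8.
§6 applies (level before this adjustment is 8 ≥ 6, so +4): 8 + 4 = 12.
Final offense level: 12.
Criminal history: 0 prior points → Category I (0-2).
Level 12 falls in the 11-16 band.
Grid: Level 11-16 × Category I = 20-27 months.

20-27 months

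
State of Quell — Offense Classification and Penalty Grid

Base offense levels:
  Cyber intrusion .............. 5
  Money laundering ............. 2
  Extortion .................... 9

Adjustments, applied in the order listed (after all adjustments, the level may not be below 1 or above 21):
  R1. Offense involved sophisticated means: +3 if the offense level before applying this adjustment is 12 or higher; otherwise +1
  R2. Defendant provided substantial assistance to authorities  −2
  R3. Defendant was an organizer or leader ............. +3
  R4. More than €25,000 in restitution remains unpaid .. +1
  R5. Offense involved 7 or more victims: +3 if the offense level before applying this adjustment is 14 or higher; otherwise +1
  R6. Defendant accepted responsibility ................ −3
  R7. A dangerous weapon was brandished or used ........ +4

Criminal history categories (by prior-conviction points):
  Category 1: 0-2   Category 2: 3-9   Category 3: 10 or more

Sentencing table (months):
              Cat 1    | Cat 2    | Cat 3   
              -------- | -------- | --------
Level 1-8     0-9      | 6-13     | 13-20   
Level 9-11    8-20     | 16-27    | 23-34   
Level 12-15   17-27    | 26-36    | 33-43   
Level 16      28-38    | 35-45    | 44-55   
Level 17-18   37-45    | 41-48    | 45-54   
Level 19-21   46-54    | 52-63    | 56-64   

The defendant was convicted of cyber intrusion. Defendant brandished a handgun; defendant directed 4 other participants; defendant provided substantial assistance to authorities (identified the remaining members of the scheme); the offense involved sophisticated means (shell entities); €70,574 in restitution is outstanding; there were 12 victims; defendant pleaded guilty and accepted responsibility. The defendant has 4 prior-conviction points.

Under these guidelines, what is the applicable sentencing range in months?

Base offense level for cyber intrusion: 5.
R1 applies (level before this adjustment is 5 < 12, so +1): 5 + 1 = 6.
R2 applies: 6 − 2 = 4.
R3 applies: 4 + 3 = 7.
R4 applies: 7 + 1 = 8.
R5 applies (level before this adjustment is 8 < 14, so +1): 8 + 1 = 9.
R6 applies: 9 − 3 = 6.
R7 applies: 6 + 4 = 10.
Final offense level: 10.
Criminal history: 4 prior points → Category 2 (3-9).
Level 10 falls in the 9-11 band.
Grid: Level 9-11 × Category 2 = 16-27 months.

16-27 months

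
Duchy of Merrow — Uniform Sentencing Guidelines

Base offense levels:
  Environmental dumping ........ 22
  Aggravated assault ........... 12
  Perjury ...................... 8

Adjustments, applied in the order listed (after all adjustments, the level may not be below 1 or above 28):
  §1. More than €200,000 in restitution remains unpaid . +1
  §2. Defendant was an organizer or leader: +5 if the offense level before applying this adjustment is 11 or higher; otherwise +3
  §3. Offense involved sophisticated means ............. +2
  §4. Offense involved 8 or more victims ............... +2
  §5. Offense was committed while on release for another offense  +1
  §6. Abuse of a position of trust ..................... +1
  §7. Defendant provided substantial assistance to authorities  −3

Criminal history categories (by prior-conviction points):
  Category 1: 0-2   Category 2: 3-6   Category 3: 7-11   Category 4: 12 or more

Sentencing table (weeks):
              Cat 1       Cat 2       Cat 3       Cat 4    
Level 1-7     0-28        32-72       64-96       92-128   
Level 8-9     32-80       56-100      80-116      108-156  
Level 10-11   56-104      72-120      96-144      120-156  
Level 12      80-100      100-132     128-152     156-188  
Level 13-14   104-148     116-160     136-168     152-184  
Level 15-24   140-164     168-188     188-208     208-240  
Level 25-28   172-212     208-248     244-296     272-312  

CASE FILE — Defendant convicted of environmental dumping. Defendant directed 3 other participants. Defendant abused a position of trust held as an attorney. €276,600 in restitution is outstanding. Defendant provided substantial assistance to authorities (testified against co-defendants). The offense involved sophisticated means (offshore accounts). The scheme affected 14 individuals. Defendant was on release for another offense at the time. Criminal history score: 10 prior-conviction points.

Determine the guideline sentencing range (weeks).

Base offense level for environmental dumping: 22.
§1 applies: 22 + 1 = 23.
§2 applies (level before this adjustment is 23 ≥ 11, so +5): 23 + 5 = 28.
§3 applies: 28 + 2 = 30.
§4 applies: 30 + 2 = 32.
§5 applies: 32 + 1 = 33.
§6 applies: 33 + 1 = 34.
§7 applies: 34 − 3 = 31.
Level 31 exceeds the maximum of 28; capped at 28.
Final offense level: 28.
Criminal history: 10 prior points → Category 3 (7-11).
Level 28 falls in the 25-28 band.
Grid: Level 25-28 × Category 3 = 244-296 weeks.

244-296 weeks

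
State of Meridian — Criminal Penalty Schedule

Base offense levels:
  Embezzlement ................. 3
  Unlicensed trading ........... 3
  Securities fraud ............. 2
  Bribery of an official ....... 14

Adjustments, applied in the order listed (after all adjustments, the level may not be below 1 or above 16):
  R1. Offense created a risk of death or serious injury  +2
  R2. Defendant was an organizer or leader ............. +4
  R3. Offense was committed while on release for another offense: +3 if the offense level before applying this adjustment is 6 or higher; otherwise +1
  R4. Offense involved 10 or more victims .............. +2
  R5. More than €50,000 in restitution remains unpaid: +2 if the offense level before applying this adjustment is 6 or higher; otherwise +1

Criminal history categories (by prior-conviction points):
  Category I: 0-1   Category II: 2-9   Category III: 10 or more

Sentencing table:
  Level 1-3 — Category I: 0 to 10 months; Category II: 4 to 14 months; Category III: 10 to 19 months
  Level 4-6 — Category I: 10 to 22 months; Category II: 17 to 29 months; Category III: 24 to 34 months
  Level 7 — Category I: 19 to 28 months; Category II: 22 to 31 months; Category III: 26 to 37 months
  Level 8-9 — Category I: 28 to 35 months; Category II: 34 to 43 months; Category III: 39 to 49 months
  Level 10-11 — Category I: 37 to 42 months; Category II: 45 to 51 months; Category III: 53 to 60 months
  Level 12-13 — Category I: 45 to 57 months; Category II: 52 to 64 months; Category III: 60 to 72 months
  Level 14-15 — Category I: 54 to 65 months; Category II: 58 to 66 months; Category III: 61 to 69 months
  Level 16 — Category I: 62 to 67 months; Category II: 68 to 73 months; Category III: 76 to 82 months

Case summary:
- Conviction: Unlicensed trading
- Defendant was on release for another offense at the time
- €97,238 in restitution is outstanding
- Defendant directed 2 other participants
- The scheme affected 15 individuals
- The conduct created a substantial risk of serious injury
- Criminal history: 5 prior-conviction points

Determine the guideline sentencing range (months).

68-73 months

Base offense level for unlicensed trading: 3.
R1 applies: 3 + 2 = 5.
R2 applies: 5 + 4 = 9.
R3 applies (level before this adjustment is 9 ≥ 6, so +3): 9 + 3 = 12.
R4 applies: 12 + 2 = 14.
R5 applies (level before this adjustment is 14 ≥ 6, so +2): 14 + 2 = 16.
Final offense level: 16.
Criminal history: 5 prior points → Category II (2-9).
Level 16 falls in the 16 band.
Grid: Level 16 × Category II = 68-73 months.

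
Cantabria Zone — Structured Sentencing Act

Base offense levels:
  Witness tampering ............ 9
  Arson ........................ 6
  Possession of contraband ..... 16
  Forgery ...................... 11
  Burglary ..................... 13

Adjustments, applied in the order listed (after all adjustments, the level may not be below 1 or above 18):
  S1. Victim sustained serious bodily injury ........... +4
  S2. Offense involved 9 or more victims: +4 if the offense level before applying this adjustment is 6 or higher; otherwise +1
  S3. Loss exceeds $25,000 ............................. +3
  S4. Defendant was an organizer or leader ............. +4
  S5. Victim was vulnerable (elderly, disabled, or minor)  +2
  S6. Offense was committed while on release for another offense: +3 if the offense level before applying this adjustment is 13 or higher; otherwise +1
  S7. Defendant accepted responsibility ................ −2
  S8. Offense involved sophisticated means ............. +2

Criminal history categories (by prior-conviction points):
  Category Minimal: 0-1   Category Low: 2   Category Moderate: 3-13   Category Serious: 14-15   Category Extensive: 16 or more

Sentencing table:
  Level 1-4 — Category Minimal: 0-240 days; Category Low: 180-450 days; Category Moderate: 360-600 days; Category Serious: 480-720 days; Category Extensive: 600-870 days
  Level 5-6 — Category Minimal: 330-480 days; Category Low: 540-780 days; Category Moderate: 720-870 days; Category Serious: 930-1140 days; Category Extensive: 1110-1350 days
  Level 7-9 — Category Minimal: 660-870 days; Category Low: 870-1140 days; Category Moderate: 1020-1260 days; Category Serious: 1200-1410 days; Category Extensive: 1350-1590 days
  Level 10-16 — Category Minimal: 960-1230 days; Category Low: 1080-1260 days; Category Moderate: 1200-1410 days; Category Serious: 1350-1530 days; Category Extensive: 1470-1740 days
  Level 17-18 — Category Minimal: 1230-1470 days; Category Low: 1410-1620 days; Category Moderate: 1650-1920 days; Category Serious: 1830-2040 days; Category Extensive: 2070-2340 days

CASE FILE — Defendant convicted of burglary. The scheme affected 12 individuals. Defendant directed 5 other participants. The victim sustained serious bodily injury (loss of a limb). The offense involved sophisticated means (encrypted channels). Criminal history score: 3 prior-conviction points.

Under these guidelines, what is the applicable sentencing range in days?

1650-1920 days

Base offense level for burglary: 13.
S1 applies: 13 + 4 = 17.
S2 applies (level before this adjustment is 17 ≥ 6, so +4): 17 + 4 = 21.
S3 does not apply.
S4 applies: 21 + 4 = 25.
S6 does not apply.
S7 does not apply.
S8 applies: 25 + 2 = 27.
Level 27 exceeds the maximum of 18; capped at 18.
Final offense level: 18.
Criminal history: 3 prior points → Category Moderate (3-13).
Level 18 falls in the 17-18 band.
Grid: Level 17-18 × Category Moderate = 1650-1920 days.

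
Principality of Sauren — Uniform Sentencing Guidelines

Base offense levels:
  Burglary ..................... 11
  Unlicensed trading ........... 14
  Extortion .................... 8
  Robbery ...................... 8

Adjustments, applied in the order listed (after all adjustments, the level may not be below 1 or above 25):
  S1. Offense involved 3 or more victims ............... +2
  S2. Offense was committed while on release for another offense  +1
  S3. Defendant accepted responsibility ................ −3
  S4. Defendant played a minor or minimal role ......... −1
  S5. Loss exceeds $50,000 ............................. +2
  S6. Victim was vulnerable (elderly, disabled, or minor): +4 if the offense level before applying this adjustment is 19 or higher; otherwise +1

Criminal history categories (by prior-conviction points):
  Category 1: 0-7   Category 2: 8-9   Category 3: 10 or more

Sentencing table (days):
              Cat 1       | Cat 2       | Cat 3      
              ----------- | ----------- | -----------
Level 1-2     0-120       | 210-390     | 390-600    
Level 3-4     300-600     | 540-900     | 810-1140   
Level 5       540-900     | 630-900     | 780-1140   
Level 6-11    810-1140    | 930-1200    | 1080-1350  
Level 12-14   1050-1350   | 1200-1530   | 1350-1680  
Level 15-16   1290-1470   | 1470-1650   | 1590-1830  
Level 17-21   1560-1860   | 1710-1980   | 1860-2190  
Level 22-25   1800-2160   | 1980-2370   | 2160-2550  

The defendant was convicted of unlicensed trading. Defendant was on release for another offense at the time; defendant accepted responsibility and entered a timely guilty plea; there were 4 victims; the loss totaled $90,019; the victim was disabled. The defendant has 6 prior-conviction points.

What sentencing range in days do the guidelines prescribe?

Base offense level for unlicensed trading: 14.
S1 applies: 14 + 2 = 16.
S2 applies: 16 + 1 = 17.
S3 applies: 17 − 3 = 14.
S4 does not apply.
S5 applies: 14 + 2 = 16.
S6 applies (level before this adjustment is 16 < 19, so +1): 16 + 1 = 17.
Final offense level: 17.
Criminal history: 6 prior points → Category 1 (0-7).
Level 17 falls in the 17-21 band.
Grid: Level 17-21 × Category 1 = 1560-1860 days.

1560-1860 days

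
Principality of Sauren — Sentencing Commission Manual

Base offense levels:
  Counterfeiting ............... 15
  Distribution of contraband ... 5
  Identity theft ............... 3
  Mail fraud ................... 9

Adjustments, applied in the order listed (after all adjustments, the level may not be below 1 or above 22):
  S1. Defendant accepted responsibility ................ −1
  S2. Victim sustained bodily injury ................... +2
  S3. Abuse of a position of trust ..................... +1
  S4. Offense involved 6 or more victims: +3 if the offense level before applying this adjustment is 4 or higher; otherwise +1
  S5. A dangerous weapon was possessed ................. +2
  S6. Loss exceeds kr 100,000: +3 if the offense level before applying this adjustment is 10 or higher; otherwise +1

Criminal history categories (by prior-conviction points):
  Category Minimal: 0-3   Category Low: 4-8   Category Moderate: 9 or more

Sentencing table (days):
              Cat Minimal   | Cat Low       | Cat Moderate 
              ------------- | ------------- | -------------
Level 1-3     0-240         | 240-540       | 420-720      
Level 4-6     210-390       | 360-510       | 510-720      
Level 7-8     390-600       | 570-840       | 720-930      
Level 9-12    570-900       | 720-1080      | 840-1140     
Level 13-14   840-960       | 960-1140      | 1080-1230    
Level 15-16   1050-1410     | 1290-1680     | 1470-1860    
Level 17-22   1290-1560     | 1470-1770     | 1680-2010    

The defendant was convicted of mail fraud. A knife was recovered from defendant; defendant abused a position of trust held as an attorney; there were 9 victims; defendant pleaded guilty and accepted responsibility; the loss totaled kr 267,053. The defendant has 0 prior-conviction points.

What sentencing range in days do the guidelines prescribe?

1290-1560 days

Base offense level for mail fraud: 9.
S1 applies: 9 − 1 = 8.
S2 does not apply.
S3 applies: 8 + 1 = 9.
S4 applies (level before this adjustment is 9 ≥ 4, so +3): 9 + 3 = 12.
S5 applies: 12 + 2 = 14.
S6 applies (level before this adjustment is 14 ≥ 10, so +3): 14 + 3 = 17.
Final offense level: 17.
Criminal history: 0 prior points → Category Minimal (0-3).
Level 17 falls in the 17-22 band.
Grid: Level 17-22 × Category Minimal = 1290-1560 days.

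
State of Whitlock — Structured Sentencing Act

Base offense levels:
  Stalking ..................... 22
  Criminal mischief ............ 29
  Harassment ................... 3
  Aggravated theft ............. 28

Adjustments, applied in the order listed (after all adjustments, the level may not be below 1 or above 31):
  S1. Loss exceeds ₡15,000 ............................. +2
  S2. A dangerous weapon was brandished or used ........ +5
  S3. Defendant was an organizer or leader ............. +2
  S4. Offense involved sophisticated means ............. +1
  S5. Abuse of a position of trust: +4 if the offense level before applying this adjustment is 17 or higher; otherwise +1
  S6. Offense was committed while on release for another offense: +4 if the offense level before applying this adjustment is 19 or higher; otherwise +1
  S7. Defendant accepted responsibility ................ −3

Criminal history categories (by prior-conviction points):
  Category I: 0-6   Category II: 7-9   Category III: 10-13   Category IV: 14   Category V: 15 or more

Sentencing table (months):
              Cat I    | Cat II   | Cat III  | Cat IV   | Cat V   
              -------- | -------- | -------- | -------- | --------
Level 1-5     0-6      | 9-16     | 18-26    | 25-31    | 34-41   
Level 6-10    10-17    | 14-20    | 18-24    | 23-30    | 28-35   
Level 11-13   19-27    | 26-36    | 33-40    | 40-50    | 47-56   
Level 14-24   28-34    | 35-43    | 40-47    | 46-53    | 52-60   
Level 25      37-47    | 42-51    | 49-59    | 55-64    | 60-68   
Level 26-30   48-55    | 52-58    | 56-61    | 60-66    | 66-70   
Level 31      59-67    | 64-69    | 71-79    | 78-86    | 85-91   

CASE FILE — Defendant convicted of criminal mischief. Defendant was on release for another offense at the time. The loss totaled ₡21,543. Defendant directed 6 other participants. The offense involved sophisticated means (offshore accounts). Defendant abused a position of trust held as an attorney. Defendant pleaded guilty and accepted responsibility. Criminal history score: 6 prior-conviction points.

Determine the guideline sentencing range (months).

59-67 months

Base offense level for criminal mischief: 29.
S1 applies: 29 + 2 = 31.
S3 applies: 31 + 2 = 33.
S4 applies: 33 + 1 = 34.
S5 applies (level before this adjustment is 34 ≥ 17, so +4): 34 + 4 = 38.
S6 applies (level before this adjustment is 38 ≥ 19, so +4): 38 + 4 = 42.
S7 applies: 42 − 3 = 39.
Level 39 exceeds the maximum of 31; capped at 31.
Final offense level: 31.
Criminal history: 6 prior points → Category I (0-6).
Level 31 falls in the 31 band.
Grid: Level 31 × Category I = 59-67 months.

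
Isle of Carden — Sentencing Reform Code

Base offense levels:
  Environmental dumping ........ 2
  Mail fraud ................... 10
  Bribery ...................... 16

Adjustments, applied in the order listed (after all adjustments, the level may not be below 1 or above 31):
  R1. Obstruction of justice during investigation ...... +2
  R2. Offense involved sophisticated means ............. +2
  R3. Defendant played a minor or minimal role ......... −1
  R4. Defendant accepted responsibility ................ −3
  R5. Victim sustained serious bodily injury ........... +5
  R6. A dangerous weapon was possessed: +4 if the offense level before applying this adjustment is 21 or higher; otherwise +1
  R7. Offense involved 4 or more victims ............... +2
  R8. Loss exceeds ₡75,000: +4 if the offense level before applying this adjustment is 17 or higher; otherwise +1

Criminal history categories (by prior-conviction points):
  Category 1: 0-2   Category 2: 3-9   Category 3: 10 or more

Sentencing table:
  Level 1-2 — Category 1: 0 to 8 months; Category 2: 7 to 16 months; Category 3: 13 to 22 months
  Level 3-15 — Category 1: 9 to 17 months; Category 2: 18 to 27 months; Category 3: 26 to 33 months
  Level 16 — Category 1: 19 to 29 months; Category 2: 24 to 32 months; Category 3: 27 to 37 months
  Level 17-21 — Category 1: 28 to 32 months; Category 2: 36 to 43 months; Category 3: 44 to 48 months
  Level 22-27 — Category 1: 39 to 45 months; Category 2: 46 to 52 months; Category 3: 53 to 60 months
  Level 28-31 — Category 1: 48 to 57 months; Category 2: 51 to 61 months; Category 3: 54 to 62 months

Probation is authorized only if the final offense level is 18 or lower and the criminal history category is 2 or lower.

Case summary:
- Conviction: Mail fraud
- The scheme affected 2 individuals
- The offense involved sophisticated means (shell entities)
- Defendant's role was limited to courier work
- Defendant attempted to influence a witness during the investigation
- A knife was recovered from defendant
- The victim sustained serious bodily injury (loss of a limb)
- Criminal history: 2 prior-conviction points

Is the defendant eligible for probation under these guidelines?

No

Base offense level for mail fraud: 10.
R1 applies: 10 + 2 = 12.
R2 applies: 12 + 2 = 14.
R3 applies: 14 − 1 = 13.
R4 does not apply.
R5 applies: 13 + 5 = 18.
R6 applies (level before this adjustment is 18 < 21, so +1): 18 + 1 = 19.
Final offense level: 19.
Criminal history: 2 prior points → Category 1 (0-2).
Level 19 falls in the 17-21 band.
Grid: Level 17-21 × Category 1 = 28-32 months.
Probation check: level 19 > 18 and category 1 ≤ 2 → not eligible.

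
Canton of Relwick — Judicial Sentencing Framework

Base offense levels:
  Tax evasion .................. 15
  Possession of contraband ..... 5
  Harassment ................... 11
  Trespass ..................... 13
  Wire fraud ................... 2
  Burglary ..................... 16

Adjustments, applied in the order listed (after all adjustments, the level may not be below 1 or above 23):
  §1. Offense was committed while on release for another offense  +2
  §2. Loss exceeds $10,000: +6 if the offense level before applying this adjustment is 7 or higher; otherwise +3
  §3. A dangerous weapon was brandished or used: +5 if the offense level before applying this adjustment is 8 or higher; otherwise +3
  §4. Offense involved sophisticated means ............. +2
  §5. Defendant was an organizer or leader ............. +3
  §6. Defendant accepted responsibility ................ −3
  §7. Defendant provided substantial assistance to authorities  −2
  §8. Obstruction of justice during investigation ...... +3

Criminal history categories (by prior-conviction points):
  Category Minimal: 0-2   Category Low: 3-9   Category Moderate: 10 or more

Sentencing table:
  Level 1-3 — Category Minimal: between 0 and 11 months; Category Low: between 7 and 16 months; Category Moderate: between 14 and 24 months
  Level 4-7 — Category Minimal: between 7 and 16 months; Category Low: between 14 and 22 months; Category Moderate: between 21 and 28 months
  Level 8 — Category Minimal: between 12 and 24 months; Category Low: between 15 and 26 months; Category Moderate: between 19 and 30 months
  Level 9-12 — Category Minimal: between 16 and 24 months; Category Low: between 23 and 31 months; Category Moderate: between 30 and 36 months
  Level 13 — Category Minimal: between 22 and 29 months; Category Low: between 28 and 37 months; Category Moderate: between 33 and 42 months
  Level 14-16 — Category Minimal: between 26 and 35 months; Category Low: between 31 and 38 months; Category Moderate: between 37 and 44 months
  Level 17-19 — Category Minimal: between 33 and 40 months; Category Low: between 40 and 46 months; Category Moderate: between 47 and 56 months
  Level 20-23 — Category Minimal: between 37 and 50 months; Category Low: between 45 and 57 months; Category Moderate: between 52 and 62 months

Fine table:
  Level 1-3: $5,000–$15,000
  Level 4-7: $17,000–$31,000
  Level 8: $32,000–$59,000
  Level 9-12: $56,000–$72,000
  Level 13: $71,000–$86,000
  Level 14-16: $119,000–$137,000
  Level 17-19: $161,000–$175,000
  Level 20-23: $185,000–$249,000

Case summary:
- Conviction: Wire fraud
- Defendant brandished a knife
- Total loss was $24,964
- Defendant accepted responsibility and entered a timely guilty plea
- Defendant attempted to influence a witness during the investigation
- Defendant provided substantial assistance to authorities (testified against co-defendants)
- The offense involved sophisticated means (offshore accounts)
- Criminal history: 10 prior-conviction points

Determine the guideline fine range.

$32,000–$59,000

Base offense level for wire fraud: 2.
§1 does not apply.
§2 applies (level before this adjustment is 2 < 7, so +3): 2 + 3 = 5.
§3 applies (level before this adjustment is 5 < 8, so +3): 5 + 3 = 8.
§4 applies: 8 + 2 = 10.
§6 applies: 10 − 3 = 7.
§7 applies: 7 − 2 = 5.
§8 applies: 5 + 3 = 8.
Final offense level: 8.
Level 8 falls in the 8 band.
Fine table: Level 8 → $32,000–$59,000.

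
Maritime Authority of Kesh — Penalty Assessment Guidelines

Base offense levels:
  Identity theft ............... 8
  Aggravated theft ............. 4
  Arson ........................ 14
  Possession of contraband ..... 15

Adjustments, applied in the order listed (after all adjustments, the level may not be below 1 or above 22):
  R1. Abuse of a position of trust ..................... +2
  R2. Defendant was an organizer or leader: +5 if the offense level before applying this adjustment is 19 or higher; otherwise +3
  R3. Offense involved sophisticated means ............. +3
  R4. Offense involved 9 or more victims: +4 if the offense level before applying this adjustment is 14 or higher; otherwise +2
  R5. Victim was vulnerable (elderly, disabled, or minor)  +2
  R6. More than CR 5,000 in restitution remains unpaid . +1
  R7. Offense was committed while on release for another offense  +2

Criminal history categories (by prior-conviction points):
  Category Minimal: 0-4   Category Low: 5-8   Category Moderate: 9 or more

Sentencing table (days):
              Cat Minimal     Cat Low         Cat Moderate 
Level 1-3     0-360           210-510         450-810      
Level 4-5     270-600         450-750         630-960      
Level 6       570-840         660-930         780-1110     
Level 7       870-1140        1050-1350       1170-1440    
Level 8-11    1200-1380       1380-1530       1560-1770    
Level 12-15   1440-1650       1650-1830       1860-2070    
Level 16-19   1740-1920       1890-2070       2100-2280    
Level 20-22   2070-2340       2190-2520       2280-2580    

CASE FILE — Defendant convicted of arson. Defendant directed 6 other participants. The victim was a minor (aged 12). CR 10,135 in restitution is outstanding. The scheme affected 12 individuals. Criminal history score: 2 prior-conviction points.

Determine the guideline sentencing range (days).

Base offense level for arson: 14.
R2 applies (level before this adjustment is 14 < 19, so +3): 14 + 3 = 17.
R3 does not apply.
R4 applies (level before this adjustment is 17 ≥ 14, so +4): 17 + 4 = 21.
R5 applies: 21 + 2 = 23.
R6 applies: 23 + 1 = 24.
Level 24 exceeds the maximum of 22; capped at 22.
Final offense level: 22.
Criminal history: 2 prior points → Category Minimal (0-4).
Level 22 falls in the 20-22 band.
Grid: Level 20-22 × Category Minimal = 2070-2340 days.

2070-2340 days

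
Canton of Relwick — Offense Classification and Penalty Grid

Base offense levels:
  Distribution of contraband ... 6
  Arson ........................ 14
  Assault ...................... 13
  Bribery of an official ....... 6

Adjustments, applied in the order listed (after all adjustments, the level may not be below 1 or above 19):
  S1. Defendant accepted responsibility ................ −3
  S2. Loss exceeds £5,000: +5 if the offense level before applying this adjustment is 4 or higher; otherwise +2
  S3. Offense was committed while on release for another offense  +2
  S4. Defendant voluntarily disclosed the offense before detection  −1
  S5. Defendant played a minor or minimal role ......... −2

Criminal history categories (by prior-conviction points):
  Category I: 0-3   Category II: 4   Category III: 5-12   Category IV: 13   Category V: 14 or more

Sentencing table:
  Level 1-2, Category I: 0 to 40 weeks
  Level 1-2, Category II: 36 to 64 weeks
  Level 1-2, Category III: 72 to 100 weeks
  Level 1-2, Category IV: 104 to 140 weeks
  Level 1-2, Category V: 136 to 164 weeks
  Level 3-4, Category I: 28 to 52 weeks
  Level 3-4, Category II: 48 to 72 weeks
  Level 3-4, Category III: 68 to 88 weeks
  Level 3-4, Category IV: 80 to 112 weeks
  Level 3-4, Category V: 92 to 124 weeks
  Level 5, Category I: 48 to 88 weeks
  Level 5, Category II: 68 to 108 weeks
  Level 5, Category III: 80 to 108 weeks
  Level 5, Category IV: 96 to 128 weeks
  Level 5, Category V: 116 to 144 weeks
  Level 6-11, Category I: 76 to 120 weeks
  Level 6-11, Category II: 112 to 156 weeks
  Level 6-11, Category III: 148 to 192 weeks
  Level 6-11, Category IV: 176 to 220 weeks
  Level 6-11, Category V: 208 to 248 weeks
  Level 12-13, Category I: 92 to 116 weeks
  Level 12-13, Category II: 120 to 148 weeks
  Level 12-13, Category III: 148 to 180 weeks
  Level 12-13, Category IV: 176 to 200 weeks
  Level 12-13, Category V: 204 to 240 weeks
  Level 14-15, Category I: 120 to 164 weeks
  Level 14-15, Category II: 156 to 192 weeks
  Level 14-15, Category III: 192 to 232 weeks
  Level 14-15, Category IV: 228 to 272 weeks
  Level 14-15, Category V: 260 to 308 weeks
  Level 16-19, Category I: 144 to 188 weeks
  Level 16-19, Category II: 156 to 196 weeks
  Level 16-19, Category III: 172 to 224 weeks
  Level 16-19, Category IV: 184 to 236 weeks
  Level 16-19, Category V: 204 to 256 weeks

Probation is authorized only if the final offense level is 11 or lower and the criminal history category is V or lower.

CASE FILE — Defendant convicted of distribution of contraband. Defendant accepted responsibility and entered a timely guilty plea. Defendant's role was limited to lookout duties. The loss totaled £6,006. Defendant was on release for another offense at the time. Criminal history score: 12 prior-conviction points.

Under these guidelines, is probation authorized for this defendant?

Base offense level for distribution of contraband: 6.
S1 applies: 6 − 3 = 3.
S2 applies (level before this adjustment is 3 < 4, so +2): 3 + 2 = 5.
S3 applies: 5 + 2 = 7.
S4 does not apply.
S5 applies: 7 − 2 = 5.
Final offense level: 5.
Criminal history: 12 prior points → Category III (5-12).
Level 5 falls in the 5 band.
Grid: Level 5 × Category III = 80-108 weeks.
Probation check: level 5 ≤ 11 and category III ≤ V → eligible.

Yes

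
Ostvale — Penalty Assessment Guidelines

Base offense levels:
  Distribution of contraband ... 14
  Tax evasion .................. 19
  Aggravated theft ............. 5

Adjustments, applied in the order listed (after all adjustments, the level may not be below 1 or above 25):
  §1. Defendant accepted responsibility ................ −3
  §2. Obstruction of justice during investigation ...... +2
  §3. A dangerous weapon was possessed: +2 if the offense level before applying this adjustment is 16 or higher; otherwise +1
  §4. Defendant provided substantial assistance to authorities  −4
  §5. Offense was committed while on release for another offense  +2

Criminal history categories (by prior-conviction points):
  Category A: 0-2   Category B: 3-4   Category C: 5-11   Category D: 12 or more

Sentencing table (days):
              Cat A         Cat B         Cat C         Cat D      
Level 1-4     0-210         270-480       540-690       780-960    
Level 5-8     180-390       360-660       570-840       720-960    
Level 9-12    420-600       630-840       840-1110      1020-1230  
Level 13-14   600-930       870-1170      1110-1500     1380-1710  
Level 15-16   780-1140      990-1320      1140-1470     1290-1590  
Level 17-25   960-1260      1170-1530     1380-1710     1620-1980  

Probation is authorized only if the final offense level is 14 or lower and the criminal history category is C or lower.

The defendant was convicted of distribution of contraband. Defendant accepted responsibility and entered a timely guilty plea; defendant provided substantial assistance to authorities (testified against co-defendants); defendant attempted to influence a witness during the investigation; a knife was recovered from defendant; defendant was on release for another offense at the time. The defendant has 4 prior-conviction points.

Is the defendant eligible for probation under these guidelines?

Yes

Base offense level for distribution of contraband: 14.
§1 applies: 14 − 3 = 11.
§2 applies: 11 + 2 = 13.
§3 applies (level before this adjustment is 13 < 16, so +1): 13 + 1 = 14.
§4 applies: 14 − 4 = 10.
§5 applies: 10 + 2 = 12.
Final offense level: 12.
Criminal history: 4 prior points → Category B (3-4).
Level 12 falls in the 9-12 band.
Grid: Level 9-12 × Category B = 630-840 days.
Probation check: level 12 ≤ 14 and category B ≤ C → eligible.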